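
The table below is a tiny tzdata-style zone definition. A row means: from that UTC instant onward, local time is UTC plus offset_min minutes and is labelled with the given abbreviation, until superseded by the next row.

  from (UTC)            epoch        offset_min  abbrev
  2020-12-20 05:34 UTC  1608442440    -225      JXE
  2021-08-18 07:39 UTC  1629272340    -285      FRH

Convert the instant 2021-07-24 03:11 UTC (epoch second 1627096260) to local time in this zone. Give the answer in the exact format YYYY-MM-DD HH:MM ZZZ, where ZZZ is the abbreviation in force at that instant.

Query: 2021-07-24 03:11 UTC
Rule 1/2 (JXE, -03:45): 2020-12-20 05:34 UTC ≤ query < 2021-08-18 07:39 UTC
3·60 + 11 - 225 = -34 min
-34 = -1·1440 + 1406; 1406 = 23·60 + 26 → 23:26, 2021-07-24 - 1 day = 2021-07-23
→ 2021-07-23 23:26 JXE

2021-07-23 23:26 JXE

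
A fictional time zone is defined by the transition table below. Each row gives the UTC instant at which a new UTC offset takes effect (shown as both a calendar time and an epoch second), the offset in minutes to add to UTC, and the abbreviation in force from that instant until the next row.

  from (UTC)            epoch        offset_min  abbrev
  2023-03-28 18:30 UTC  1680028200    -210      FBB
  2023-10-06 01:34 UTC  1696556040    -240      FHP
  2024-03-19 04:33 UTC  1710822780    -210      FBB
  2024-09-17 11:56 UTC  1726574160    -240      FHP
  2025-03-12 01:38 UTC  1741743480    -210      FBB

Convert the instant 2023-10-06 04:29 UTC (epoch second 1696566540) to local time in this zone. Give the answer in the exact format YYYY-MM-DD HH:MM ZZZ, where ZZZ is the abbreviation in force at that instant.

2023-10-06 00:29 FHP

Query: 2023-10-06 04:29 UTC
Rule 2/5 (FHP, -04:00): 2023-10-06 01:34 UTC ≤ query < 2024-03-19 04:33 UTC
4·60 + 29 - 240 = 29 min
29 = 0·1440 + 29; 29 = 0·60 + 29 → 00:29, same day
→ 2023-10-06 00:29 FHP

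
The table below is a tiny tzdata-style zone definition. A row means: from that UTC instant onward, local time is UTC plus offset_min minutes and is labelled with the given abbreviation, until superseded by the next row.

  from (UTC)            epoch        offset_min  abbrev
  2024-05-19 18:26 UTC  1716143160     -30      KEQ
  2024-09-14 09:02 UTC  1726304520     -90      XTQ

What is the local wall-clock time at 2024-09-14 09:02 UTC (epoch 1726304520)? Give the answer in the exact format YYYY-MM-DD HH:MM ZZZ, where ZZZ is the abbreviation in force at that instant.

2024-09-14 07:32 XTQ

Query: 2024-09-14 09:02 UTC
Rule 2/2 (XTQ, -01:30): 2024-09-14 09:02 UTC ≤ query < +∞
9·60 + 2 - 90 = 452 min
452 = 0·1440 + 452; 452 = 7·60 + 32 → 07:32, same day
→ 2024-09-14 07:32 XTQ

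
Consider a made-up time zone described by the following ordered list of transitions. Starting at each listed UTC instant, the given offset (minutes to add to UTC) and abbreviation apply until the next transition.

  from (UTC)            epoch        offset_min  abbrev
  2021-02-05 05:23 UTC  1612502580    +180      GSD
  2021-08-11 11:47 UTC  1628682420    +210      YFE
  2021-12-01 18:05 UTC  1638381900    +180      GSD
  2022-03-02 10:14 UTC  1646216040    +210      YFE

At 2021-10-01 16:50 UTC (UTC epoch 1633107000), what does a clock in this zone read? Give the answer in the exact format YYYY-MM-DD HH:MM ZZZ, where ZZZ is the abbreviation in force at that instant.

2021-10-01 20:20 YFE

Query: 2021-10-01 16:50 UTC
Rule 2/4 (YFE, +03:30): 2021-08-11 11:47 UTC ≤ query < 2021-12-01 18:05 UTC
16·60 + 50 + 210 = 1220 min
1220 = 0·1440 + 1220; 1220 = 20·60 + 20 → 20:20, same day
→ 2021-10-01 20:20 YFE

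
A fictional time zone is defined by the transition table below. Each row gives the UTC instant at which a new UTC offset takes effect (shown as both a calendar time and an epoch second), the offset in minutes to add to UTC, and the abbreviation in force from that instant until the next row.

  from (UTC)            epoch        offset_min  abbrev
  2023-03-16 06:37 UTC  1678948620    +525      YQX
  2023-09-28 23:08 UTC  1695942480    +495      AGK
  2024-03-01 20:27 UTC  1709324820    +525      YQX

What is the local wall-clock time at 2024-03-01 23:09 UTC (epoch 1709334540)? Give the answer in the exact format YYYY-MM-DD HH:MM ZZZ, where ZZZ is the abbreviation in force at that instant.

Query: 2024-03-01 23:09 UTC
Rule 3/3 (YQX, +08:45): 2024-03-01 20:27 UTC ≤ query < +∞
23·60 + 9 + 525 = 1914 min
1914 = 1·1440 + 474; 474 = 7·60 + 54 → 07:54, 2024-03-01 + 1 day = 2024-03-02
→ 2024-03-02 07:54 YQX

2024-03-02 07:54 YQX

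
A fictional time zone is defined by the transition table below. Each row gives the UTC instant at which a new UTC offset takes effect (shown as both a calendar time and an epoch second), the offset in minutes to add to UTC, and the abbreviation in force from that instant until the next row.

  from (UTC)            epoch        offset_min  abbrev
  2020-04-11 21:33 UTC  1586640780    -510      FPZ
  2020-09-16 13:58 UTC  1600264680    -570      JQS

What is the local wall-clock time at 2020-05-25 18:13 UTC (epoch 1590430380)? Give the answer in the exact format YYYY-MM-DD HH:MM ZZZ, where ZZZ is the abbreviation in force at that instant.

Query: 2020-05-25 18:13 UTC
Rule 1/2 (FPZ, -08:30): 2020-04-11 21:33 UTC ≤ query < 2020-09-16 13:58 UTC
18·60 + 13 - 510 = 583 min
583 = 0·1440 + 583; 583 = 9·60 + 43 → 09:43, same day
→ 2020-05-25 09:43 FPZ

2020-05-25 09:43 FPZ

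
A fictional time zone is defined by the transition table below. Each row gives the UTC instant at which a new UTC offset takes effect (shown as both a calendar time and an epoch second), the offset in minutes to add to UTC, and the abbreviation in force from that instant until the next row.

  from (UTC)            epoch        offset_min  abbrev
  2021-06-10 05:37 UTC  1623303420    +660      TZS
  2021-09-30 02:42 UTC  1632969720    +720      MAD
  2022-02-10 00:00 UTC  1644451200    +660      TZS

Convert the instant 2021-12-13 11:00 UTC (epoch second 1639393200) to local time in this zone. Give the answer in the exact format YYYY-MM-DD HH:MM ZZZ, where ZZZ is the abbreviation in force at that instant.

Query: 2021-12-13 11:00 UTC
Rule 2/3 (MAD, +12:00): 2021-09-30 02:42 UTC ≤ query < 2022-02-10 00:00 UTC
11·60 + 0 + 720 = 1380 min
1380 = 0·1440 + 1380; 1380 = 23·60 + 0 → 23:00, same day
→ 2021-12-13 23:00 MAD

2021-12-13 23:00 MAD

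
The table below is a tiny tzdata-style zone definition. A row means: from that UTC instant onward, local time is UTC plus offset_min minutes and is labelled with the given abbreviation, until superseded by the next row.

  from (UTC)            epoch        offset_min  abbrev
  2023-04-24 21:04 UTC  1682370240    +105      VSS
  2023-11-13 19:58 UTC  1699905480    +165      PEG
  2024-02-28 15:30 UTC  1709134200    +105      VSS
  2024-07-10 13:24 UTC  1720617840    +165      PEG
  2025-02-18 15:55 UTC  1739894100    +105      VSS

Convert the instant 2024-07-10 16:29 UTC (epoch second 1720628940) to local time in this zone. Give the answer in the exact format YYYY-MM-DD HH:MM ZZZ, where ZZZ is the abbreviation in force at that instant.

Query: 2024-07-10 16:29 UTC
Rule 4/5 (PEG, +02:45): 2024-07-10 13:24 UTC ≤ query < 2025-02-18 15:55 UTC
16·60 + 29 + 165 = 1154 min
1154 = 0·1440 + 1154; 1154 = 19·60 + 14 → 19:14, same day
→ 2024-07-10 19:14 PEG

2024-07-10 19:14 PEG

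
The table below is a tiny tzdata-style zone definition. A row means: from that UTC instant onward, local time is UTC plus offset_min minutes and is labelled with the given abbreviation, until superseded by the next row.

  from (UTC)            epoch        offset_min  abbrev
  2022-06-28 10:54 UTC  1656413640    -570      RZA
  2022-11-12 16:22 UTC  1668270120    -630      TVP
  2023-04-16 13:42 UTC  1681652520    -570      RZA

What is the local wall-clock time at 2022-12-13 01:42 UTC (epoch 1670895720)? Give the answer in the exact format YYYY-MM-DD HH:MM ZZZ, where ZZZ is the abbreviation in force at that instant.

Query: 2022-12-13 01:42 UTC
Rule 2/3 (TVP, -10:30): 2022-11-12 16:22 UTC ≤ query < 2023-04-16 13:42 UTC
1·60 + 42 - 630 = -528 min
-528 = -1·1440 + 912; 912 = 15·60 + 12 → 15:12, 2022-12-13 - 1 day = 2022-12-12
→ 2022-12-12 15:12 TVP

2022-12-12 15:12 TVP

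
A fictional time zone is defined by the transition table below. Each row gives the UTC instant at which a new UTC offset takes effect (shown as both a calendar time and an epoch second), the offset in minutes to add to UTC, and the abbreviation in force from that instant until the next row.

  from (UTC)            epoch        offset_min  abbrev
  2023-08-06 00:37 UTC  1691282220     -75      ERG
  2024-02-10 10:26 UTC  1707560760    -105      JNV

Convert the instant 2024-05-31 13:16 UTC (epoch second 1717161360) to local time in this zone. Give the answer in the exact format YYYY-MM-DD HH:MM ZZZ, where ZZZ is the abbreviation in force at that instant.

Query: 2024-05-31 13:16 UTC
Rule 2/2 (JNV, -01:45): 2024-02-10 10:26 UTC ≤ query < +∞
13·60 + 16 - 105 = 691 min
691 = 0·1440 + 691; 691 = 11·60 + 31 → 11:31, same day
→ 2024-05-31 11:31 JNV

2024-05-31 11:31 JNV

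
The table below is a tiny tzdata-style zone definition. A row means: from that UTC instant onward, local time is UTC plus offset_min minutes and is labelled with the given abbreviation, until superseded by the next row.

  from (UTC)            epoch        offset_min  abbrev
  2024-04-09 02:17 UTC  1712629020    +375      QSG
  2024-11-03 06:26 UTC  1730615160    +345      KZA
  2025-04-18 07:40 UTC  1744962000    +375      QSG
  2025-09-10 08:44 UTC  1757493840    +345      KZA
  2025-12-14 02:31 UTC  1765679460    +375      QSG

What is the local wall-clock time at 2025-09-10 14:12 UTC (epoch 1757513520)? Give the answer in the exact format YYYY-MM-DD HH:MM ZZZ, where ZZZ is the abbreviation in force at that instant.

2025-09-10 19:57 KZA

Query: 2025-09-10 14:12 UTC
Rule 4/5 (KZA, +05:45): 2025-09-10 08:44 UTC ≤ query < 2025-12-14 02:31 UTC
14·60 + 12 + 345 = 1197 min
1197 = 0·1440 + 1197; 1197 = 19·60 + 57 → 19:57, same day
→ 2025-09-10 19:57 KZA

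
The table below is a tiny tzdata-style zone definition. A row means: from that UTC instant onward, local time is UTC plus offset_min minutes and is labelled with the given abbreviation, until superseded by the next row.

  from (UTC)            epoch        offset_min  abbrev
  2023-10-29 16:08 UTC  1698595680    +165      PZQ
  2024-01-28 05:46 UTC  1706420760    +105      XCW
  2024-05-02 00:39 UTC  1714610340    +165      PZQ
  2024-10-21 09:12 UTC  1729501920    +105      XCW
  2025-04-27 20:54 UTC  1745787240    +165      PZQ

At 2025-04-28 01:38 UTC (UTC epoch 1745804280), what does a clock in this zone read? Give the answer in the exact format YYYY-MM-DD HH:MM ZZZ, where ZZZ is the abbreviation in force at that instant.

2025-04-28 04:23 PZQ

Query: 2025-04-28 01:38 UTC
Rule 5/5 (PZQ, +02:45): 2025-04-27 20:54 UTC ≤ query < +∞
1·60 + 38 + 165 = 263 min
263 = 0·1440 + 263; 263 = 4·60 + 23 → 04:23, same day
→ 2025-04-28 04:23 PZQ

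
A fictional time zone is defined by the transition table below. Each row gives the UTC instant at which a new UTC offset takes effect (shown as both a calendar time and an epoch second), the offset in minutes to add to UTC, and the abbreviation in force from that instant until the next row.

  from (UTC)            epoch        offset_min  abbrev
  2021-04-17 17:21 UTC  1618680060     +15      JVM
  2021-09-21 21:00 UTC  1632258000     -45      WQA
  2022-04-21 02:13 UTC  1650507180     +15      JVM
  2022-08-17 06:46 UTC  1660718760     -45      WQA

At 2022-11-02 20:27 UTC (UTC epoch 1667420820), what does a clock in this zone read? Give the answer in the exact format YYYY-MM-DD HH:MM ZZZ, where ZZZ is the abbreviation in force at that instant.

2022-11-02 19:42 WQA

Query: 2022-11-02 20:27 UTC
Rule 4/4 (WQA, -00:45): 2022-08-17 06:46 UTC ≤ query < +∞
20·60 + 27 - 45 = 1182 min
1182 = 0·1440 + 1182; 1182 = 19·60 + 42 → 19:42, same day
→ 2022-11-02 19:42 WQA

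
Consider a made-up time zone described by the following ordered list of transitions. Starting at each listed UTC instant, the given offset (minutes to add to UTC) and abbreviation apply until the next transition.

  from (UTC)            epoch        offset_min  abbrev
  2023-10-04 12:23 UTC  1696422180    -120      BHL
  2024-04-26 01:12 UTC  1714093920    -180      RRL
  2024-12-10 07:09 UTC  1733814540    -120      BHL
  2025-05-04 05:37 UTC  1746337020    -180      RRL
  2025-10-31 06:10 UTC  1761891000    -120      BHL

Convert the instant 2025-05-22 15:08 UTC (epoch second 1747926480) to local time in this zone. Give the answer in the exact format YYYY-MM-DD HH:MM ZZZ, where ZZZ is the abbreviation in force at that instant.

Query: 2025-05-22 15:08 UTC
Rule 4/5 (RRL, -03:00): 2025-05-04 05:37 UTC ≤ query < 2025-10-31 06:10 UTC
15·60 + 8 - 180 = 728 min
728 = 0·1440 + 728; 728 = 12·60 + 8 → 12:08, same day
→ 2025-05-22 12:08 RRL

2025-05-22 12:08 RRL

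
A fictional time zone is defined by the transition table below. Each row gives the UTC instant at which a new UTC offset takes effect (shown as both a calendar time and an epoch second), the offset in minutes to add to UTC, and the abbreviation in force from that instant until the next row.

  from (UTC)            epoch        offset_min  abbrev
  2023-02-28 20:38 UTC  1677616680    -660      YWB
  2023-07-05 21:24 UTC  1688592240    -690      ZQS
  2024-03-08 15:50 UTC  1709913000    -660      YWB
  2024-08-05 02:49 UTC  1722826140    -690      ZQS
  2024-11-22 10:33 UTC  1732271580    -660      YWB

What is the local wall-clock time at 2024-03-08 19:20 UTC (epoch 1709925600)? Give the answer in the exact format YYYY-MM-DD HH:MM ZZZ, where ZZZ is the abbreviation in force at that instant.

2024-03-08 08:20 YWB

Query: 2024-03-08 19:20 UTC
Rule 3/5 (YWB, -11:00): 2024-03-08 15:50 UTC ≤ query < 2024-08-05 02:49 UTC
19·60 + 20 - 660 = 500 min
500 = 0·1440 + 500; 500 = 8·60 + 20 → 08:20, same day
→ 2024-03-08 08:20 YWB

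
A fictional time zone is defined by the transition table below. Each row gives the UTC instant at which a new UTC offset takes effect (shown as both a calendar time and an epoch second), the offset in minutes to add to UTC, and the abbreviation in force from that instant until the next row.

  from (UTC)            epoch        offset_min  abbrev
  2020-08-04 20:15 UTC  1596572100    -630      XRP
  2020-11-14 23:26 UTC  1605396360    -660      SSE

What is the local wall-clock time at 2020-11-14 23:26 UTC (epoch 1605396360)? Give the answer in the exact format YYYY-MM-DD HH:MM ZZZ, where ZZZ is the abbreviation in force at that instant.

2020-11-14 12:26 SSE

Query: 2020-11-14 23:26 UTC
Rule 2/2 (SSE, -11:00): 2020-11-14 23:26 UTC ≤ query < +∞
23·60 + 26 - 660 = 746 min
746 = 0·1440 + 746; 746 = 12·60 + 26 → 12:26, same day
→ 2020-11-14 12:26 SSE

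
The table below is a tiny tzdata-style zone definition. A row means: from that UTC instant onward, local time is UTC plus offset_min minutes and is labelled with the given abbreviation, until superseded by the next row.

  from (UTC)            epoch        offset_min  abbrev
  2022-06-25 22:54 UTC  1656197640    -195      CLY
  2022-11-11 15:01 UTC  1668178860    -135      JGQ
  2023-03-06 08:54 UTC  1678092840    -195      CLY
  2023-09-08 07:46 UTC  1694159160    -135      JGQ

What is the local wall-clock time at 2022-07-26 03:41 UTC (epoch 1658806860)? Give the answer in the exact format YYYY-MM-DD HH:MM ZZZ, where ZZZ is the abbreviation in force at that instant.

2022-07-26 00:26 CLY

Query: 2022-07-26 03:41 UTC
Rule 1/4 (CLY, -03:15): 2022-06-25 22:54 UTC ≤ query < 2022-11-11 15:01 UTC
3·60 + 41 - 195 = 26 min
26 = 0·1440 + 26; 26 = 0·60 + 26 → 00:26, same day
→ 2022-07-26 00:26 CLY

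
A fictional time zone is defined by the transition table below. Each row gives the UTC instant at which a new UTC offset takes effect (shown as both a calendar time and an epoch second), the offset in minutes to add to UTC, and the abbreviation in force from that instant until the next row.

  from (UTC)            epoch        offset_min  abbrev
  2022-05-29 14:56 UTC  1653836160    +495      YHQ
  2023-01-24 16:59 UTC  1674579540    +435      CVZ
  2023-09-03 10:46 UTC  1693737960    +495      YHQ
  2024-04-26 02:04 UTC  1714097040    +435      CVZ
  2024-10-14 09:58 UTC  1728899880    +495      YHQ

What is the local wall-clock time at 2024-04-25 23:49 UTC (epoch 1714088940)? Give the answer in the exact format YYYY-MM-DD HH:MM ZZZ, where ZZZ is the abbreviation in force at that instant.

2024-04-26 08:04 YHQ

Query: 2024-04-25 23:49 UTC
Rule 3/5 (YHQ, +08:15): 2023-09-03 10:46 UTC ≤ query < 2024-04-26 02:04 UTC
23·60 + 49 + 495 = 1924 min
1924 = 1·1440 + 484; 484 = 8·60 + 4 → 08:04, 2024-04-25 + 1 day = 2024-04-26
→ 2024-04-26 08:04 YHQ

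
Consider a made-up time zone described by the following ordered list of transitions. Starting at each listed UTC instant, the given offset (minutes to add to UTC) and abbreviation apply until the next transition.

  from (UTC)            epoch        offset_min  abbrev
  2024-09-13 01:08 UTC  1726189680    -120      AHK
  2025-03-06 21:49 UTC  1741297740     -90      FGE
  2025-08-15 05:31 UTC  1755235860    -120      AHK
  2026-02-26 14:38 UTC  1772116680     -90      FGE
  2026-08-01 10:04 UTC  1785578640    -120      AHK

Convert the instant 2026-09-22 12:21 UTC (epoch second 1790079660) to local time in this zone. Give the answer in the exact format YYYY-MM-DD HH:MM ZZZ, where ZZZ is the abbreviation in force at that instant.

2026-09-22 10:21 AHK

Query: 2026-09-22 12:21 UTC
Rule 5/5 (AHK, -02:00): 2026-08-01 10:04 UTC ≤ query < +∞
12·60 + 21 - 120 = 621 min
621 = 0·1440 + 621; 621 = 10·60 + 21 → 10:21, same day
→ 2026-09-22 10:21 AHK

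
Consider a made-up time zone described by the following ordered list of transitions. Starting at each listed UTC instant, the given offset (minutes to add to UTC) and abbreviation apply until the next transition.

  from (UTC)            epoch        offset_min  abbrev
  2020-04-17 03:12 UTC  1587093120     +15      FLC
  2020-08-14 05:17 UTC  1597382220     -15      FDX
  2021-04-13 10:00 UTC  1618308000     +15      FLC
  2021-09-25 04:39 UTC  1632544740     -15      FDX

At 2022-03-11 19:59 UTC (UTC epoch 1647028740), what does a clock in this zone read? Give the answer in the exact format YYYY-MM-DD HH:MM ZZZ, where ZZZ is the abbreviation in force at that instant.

Query: 2022-03-11 19:59 UTC
Rule 4/4 (FDX, -00:15): 2021-09-25 04:39 UTC ≤ query < +∞
19·60 + 59 - 15 = 1184 min
1184 = 0·1440 + 1184; 1184 = 19·60 + 44 → 19:44, same day
→ 2022-03-11 19:44 FDX

2022-03-11 19:44 FDX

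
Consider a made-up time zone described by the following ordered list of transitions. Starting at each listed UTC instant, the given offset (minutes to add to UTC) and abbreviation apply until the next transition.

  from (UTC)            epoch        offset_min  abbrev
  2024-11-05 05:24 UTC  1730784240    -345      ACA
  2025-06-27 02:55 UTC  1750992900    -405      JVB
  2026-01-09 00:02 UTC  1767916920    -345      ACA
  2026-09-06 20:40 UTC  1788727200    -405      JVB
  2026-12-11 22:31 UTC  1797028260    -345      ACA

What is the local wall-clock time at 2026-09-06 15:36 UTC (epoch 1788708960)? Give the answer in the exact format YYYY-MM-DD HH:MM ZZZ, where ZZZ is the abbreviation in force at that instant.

2026-09-06 09:51 ACA

Query: 2026-09-06 15:36 UTC
Rule 3/5 (ACA, -05:45): 2026-01-09 00:02 UTC ≤ query < 2026-09-06 20:40 UTC
15·60 + 36 - 345 = 591 min
591 = 0·1440 + 591; 591 = 9·60 + 51 → 09:51, same day
→ 2026-09-06 09:51 ACA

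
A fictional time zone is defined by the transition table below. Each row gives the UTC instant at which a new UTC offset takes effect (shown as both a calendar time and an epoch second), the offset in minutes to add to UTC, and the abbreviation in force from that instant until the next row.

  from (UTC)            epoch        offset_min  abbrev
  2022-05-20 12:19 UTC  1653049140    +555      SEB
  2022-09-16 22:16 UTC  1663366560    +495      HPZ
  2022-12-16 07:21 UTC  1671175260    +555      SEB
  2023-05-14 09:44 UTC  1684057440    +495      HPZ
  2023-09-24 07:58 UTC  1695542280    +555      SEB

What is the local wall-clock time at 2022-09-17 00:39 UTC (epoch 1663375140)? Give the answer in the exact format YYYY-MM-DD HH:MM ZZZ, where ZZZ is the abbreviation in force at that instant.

Query: 2022-09-17 00:39 UTC
Rule 2/5 (HPZ, +08:15): 2022-09-16 22:16 UTC ≤ query < 2022-12-16 07:21 UTC
0·60 + 39 + 495 = 534 min
534 = 0·1440 + 534; 534 = 8·60 + 54 → 08:54, same day
→ 2022-09-17 08:54 HPZ

2022-09-17 08:54 HPZ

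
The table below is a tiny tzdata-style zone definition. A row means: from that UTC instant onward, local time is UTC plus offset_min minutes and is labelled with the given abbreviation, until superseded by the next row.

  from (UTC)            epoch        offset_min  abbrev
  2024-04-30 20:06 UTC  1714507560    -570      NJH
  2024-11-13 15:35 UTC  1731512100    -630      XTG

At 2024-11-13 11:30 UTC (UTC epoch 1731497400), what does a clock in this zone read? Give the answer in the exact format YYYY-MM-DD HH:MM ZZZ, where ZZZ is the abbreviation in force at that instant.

Query: 2024-11-13 11:30 UTC
Rule 1/2 (NJH, -09:30): 2024-04-30 20:06 UTC ≤ query < 2024-11-13 15:35 UTC
11·60 + 30 - 570 = 120 min
120 = 0·1440 + 120; 120 = 2·60 + 0 → 02:00, same day
→ 2024-11-13 02:00 NJH

2024-11-13 02:00 NJH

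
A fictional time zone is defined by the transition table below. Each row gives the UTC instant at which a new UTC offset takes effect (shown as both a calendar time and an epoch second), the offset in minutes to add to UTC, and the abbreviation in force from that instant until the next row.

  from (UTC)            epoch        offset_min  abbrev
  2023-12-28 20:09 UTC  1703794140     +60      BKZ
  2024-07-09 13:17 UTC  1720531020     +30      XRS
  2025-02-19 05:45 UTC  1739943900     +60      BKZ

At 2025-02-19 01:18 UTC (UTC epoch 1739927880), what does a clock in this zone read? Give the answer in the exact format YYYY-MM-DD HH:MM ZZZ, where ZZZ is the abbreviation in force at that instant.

Query: 2025-02-19 01:18 UTC
Rule 2/3 (XRS, +00:30): 2024-07-09 13:17 UTC ≤ query < 2025-02-19 05:45 UTC
1·60 + 18 + 30 = 108 min
108 = 0·1440 + 108; 108 = 1·60 + 48 → 01:48, same day
→ 2025-02-19 01:48 XRS

2025-02-19 01:48 XRS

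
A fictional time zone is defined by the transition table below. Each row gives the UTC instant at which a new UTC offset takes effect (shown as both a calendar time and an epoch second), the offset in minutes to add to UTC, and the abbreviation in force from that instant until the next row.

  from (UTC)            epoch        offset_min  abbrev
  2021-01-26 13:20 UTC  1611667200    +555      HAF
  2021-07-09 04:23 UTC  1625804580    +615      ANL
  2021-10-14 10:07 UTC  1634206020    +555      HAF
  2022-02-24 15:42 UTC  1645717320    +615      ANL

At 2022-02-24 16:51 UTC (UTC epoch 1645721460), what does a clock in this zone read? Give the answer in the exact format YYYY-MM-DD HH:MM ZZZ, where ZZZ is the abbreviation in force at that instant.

2022-02-25 03:06 ANL

Query: 2022-02-24 16:51 UTC
Rule 4/4 (ANL, +10:15): 2022-02-24 15:42 UTC ≤ query < +∞
16·60 + 51 + 615 = 1626 min
1626 = 1·1440 + 186; 186 = 3·60 + 6 → 03:06, 2022-02-24 + 1 day = 2022-02-25
→ 2022-02-25 03:06 ANL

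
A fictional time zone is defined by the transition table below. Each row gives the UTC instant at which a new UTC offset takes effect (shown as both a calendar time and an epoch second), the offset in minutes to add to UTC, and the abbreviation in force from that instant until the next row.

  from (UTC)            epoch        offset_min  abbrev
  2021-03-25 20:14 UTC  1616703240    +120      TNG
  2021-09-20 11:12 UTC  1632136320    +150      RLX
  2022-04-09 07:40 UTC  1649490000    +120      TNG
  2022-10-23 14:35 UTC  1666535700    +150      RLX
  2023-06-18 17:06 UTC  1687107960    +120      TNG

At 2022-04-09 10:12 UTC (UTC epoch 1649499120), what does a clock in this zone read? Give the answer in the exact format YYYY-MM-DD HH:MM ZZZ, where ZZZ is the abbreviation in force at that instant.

Query: 2022-04-09 10:12 UTC
Rule 3/5 (TNG, +02:00): 2022-04-09 07:40 UTC ≤ query < 2022-10-23 14:35 UTC
10·60 + 12 + 120 = 732 min
732 = 0·1440 + 732; 732 = 12·60 + 12 → 12:12, same day
→ 2022-04-09 12:12 TNG

2022-04-09 12:12 TNG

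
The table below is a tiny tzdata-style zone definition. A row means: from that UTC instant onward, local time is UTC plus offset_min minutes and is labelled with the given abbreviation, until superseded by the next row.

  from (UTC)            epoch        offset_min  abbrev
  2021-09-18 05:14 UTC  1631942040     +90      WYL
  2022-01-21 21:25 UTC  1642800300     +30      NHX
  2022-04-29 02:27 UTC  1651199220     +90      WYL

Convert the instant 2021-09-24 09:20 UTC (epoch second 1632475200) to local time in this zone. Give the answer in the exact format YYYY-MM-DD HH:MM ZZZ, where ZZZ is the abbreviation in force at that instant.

Query: 2021-09-24 09:20 UTC
Rule 1/3 (WYL, +01:30): 2021-09-18 05:14 UTC ≤ query < 2022-01-21 21:25 UTC
9·60 + 20 + 90 = 650 min
650 = 0·1440 + 650; 650 = 10·60 + 50 → 10:50, same day
→ 2021-09-24 10:50 WYL

2021-09-24 10:50 WYL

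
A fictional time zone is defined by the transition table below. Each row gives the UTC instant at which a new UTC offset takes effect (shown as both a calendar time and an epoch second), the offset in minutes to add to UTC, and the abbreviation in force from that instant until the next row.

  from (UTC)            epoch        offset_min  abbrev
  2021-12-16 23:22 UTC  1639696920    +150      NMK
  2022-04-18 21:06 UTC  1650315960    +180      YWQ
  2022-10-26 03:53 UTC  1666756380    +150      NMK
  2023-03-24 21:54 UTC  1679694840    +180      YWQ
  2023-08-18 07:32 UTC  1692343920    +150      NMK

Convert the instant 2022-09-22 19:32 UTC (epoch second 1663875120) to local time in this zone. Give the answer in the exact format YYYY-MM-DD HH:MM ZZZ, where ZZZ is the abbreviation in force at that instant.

2022-09-22 22:32 YWQ

Query: 2022-09-22 19:32 UTC
Rule 2/5 (YWQ, +03:00): 2022-04-18 21:06 UTC ≤ query < 2022-10-26 03:53 UTC
19·60 + 32 + 180 = 1352 min
1352 = 0·1440 + 1352; 1352 = 22·60 + 32 → 22:32, same day
→ 2022-09-22 22:32 YWQ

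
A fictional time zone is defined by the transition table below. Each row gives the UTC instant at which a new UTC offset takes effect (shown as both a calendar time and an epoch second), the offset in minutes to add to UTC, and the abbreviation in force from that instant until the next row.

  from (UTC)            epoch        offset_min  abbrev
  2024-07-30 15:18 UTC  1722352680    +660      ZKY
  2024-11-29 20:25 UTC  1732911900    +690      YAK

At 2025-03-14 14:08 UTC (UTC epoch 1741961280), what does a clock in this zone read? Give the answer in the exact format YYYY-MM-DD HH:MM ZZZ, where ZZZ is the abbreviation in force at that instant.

2025-03-15 01:38 YAK

Query: 2025-03-14 14:08 UTC
Rule 2/2 (YAK, +11:30): 2024-11-29 20:25 UTC ≤ query < +∞
14·60 + 8 + 690 = 1538 min
1538 = 1·1440 + 98; 98 = 1·60 + 38 → 01:38, 2025-03-14 + 1 day = 2025-03-15
→ 2025-03-15 01:38 YAK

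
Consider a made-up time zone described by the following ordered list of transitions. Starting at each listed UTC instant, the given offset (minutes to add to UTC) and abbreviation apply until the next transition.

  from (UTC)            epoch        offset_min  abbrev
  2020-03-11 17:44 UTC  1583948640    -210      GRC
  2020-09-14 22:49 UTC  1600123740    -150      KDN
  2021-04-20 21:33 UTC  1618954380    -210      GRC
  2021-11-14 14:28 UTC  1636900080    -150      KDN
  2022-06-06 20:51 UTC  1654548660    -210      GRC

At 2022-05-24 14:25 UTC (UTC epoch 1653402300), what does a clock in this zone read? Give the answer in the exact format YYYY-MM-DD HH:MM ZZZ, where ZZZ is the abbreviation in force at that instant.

2022-05-24 11:55 KDN

Query: 2022-05-24 14:25 UTC
Rule 4/5 (KDN, -02:30): 2021-11-14 14:28 UTC ≤ query < 2022-06-06 20:51 UTC
14·60 + 25 - 150 = 715 min
715 = 0·1440 + 715; 715 = 11·60 + 55 → 11:55, same day
→ 2022-05-24 11:55 KDN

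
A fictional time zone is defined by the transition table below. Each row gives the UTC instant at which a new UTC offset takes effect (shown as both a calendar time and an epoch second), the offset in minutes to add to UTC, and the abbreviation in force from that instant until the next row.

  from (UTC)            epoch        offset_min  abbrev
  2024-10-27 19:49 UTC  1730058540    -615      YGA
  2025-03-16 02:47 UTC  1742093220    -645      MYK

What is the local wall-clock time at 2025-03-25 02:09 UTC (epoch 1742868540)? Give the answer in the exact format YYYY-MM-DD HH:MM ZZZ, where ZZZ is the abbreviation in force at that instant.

2025-03-24 15:24 MYK

Query: 2025-03-25 02:09 UTC
Rule 2/2 (MYK, -10:45): 2025-03-16 02:47 UTC ≤ query < +∞
2·60 + 9 - 645 = -516 min
-516 = -1·1440 + 924; 924 = 15·60 + 24 → 15:24, 2025-03-25 - 1 day = 2025-03-24
→ 2025-03-24 15:24 MYK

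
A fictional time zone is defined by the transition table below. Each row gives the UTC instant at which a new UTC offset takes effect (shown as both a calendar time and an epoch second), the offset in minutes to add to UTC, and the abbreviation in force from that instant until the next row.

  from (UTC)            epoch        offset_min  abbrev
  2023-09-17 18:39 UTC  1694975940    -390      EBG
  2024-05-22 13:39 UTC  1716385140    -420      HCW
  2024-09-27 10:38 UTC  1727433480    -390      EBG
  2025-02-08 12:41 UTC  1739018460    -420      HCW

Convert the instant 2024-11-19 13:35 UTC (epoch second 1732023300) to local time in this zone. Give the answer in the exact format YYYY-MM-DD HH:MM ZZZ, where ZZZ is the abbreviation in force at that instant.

Query: 2024-11-19 13:35 UTC
Rule 3/4 (EBG, -06:30): 2024-09-27 10:38 UTC ≤ query < 2025-02-08 12:41 UTC
13·60 + 35 - 390 = 425 min
425 = 0·1440 + 425; 425 = 7·60 + 5 → 07:05, same day
→ 2024-11-19 07:05 EBG

2024-11-19 07:05 EBG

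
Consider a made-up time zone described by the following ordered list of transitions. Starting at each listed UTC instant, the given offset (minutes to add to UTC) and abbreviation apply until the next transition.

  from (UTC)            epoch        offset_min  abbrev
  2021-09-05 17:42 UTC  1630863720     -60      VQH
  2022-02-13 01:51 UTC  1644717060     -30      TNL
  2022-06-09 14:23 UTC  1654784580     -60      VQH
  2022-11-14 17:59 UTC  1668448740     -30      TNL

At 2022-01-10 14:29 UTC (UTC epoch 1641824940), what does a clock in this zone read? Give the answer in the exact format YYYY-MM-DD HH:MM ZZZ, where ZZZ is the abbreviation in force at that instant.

Query: 2022-01-10 14:29 UTC
Rule 1/4 (VQH, -01:00): 2021-09-05 17:42 UTC ≤ query < 2022-02-13 01:51 UTC
14·60 + 29 - 60 = 809 min
809 = 0·1440 + 809; 809 = 13·60 + 29 → 13:29, same day
→ 2022-01-10 13:29 VQH

2022-01-10 13:29 VQH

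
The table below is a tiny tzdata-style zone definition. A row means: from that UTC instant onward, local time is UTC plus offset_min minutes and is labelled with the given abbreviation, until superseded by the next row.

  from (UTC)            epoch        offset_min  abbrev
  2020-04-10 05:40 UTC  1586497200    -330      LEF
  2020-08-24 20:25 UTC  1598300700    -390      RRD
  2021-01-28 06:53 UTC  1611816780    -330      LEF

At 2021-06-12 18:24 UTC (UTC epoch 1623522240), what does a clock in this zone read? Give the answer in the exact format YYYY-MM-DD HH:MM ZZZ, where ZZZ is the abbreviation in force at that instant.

2021-06-12 12:54 LEF

Query: 2021-06-12 18:24 UTC
Rule 3/3 (LEF, -05:30): 2021-01-28 06:53 UTC ≤ query < +∞
18·60 + 24 - 330 = 774 min
774 = 0·1440 + 774; 774 = 12·60 + 54 → 12:54, same day
→ 2021-06-12 12:54 LEF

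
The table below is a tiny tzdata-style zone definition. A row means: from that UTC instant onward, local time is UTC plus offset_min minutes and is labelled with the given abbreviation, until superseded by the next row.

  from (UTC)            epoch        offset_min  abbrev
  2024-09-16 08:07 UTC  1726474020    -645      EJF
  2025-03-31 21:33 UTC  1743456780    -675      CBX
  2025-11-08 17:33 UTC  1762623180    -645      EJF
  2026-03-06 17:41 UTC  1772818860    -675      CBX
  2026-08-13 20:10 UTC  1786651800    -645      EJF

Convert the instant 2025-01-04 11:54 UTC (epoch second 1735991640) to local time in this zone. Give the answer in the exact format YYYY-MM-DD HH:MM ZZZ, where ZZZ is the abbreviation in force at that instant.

Query: 2025-01-04 11:54 UTC
Rule 1/5 (EJF, -10:45): 2024-09-16 08:07 UTC ≤ query < 2025-03-31 21:33 UTC
11·60 + 54 - 645 = 69 min
69 = 0·1440 + 69; 69 = 1·60 + 9 → 01:09, same day
→ 2025-01-04 01:09 EJF

2025-01-04 01:09 EJF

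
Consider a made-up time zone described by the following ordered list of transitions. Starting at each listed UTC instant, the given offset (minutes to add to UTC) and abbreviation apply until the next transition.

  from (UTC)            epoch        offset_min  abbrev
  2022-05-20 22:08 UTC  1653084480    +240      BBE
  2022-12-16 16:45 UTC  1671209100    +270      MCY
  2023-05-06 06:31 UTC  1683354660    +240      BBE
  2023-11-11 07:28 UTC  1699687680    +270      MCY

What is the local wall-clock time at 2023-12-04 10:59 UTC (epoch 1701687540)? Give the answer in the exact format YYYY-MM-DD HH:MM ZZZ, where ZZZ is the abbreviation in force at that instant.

Query: 2023-12-04 10:59 UTC
Rule 4/4 (MCY, +04:30): 2023-11-11 07:28 UTC ≤ query < +∞
10·60 + 59 + 270 = 929 min
929 = 0·1440 + 929; 929 = 15·60 + 29 → 15:29, same day
→ 2023-12-04 15:29 MCY

2023-12-04 15:29 MCY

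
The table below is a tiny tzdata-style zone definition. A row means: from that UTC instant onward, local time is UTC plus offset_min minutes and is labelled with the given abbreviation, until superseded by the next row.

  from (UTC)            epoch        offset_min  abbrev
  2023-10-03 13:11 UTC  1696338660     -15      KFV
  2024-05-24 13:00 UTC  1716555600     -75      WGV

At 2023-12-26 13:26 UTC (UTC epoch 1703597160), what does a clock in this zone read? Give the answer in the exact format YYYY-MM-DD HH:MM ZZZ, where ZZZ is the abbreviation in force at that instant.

Query: 2023-12-26 13:26 UTC
Rule 1/2 (KFV, -00:15): 2023-10-03 13:11 UTC ≤ query < 2024-05-24 13:00 UTC
13·60 + 26 - 15 = 791 min
791 = 0·1440 + 791; 791 = 13·60 + 11 → 13:11, same day
→ 2023-12-26 13:11 KFV

2023-12-26 13:11 KFV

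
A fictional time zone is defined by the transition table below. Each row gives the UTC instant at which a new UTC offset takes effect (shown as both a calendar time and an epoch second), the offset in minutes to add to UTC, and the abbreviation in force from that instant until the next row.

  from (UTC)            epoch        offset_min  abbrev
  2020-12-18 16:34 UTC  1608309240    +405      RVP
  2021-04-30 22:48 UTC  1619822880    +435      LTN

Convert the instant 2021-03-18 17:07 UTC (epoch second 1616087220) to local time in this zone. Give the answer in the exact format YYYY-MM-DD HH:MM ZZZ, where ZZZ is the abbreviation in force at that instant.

2021-03-18 23:52 RVP

Query: 2021-03-18 17:07 UTC
Rule 1/2 (RVP, +06:45): 2020-12-18 16:34 UTC ≤ query < 2021-04-30 22:48 UTC
17·60 + 7 + 405 = 1432 min
1432 = 0·1440 + 1432; 1432 = 23·60 + 52 → 23:52, same day
→ 2021-03-18 23:52 RVP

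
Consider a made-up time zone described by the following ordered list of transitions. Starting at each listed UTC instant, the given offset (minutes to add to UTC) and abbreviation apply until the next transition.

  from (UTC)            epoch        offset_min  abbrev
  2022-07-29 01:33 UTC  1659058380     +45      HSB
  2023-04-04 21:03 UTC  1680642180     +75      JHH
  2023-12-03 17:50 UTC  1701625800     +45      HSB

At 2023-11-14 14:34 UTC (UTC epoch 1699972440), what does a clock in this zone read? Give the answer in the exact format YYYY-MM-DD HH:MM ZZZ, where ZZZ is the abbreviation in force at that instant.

2023-11-14 15:49 JHH

Query: 2023-11-14 14:34 UTC
Rule 2/3 (JHH, +01:15): 2023-04-04 21:03 UTC ≤ query < 2023-12-03 17:50 UTC
14·60 + 34 + 75 = 949 min
949 = 0·1440 + 949; 949 = 15·60 + 49 → 15:49, same day
→ 2023-11-14 15:49 JHH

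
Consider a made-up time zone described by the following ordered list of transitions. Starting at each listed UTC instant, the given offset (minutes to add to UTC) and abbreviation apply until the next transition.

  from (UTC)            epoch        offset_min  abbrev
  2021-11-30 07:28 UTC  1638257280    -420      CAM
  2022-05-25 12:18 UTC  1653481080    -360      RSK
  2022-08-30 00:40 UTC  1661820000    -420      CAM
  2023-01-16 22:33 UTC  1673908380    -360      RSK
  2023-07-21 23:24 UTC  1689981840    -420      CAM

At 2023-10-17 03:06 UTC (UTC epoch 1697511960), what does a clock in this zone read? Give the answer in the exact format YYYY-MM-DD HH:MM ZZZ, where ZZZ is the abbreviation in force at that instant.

2023-10-16 20:06 CAM

Query: 2023-10-17 03:06 UTC
Rule 5/5 (CAM, -07:00): 2023-07-21 23:24 UTC ≤ query < +∞
3·60 + 6 - 420 = -234 min
-234 = -1·1440 + 1206; 1206 = 20·60 + 6 → 20:06, 2023-10-17 - 1 day = 2023-10-16
→ 2023-10-16 20:06 CAM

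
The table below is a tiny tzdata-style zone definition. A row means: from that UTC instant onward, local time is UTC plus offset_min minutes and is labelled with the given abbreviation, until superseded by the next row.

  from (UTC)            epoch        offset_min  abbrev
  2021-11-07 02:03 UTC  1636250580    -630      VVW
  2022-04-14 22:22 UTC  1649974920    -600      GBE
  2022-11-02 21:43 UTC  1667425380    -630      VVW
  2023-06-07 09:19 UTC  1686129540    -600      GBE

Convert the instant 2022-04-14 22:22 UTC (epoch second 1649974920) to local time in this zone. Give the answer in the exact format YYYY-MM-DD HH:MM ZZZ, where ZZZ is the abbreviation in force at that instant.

Query: 2022-04-14 22:22 UTC
Rule 2/4 (GBE, -10:00): 2022-04-14 22:22 UTC ≤ query < 2022-11-02 21:43 UTC
22·60 + 22 - 600 = 742 min
742 = 0·1440 + 742; 742 = 12·60 + 22 → 12:22, same day
→ 2022-04-14 12:22 GBE

2022-04-14 12:22 GBE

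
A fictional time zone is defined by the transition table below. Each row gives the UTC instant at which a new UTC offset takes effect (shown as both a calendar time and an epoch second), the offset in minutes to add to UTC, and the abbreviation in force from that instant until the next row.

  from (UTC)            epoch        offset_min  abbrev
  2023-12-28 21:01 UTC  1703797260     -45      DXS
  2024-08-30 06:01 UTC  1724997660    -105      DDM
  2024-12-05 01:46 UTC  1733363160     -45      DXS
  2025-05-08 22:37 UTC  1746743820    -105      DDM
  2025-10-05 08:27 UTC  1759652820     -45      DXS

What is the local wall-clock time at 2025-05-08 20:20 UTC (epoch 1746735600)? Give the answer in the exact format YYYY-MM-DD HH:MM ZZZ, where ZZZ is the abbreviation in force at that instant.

Query: 2025-05-08 20:20 UTC
Rule 3/5 (DXS, -00:45): 2024-12-05 01:46 UTC ≤ query < 2025-05-08 22:37 UTC
20·60 + 20 - 45 = 1175 min
1175 = 0·1440 + 1175; 1175 = 19·60 + 35 → 19:35, same day
→ 2025-05-08 19:35 DXS

2025-05-08 19:35 DXS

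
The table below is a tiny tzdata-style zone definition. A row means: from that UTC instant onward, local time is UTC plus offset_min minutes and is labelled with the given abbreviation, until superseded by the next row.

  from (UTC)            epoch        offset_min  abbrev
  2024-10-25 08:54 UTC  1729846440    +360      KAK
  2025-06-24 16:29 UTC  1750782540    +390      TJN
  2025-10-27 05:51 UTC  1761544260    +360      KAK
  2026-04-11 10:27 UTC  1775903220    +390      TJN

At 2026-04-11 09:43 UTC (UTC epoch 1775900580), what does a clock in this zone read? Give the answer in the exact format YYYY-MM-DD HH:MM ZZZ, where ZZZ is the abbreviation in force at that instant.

2026-04-11 15:43 KAK

Query: 2026-04-11 09:43 UTC
Rule 3/4 (KAK, +06:00): 2025-10-27 05:51 UTC ≤ query < 2026-04-11 10:27 UTC
9·60 + 43 + 360 = 943 min
943 = 0·1440 + 943; 943 = 15·60 + 43 → 15:43, same day
→ 2026-04-11 15:43 KAK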